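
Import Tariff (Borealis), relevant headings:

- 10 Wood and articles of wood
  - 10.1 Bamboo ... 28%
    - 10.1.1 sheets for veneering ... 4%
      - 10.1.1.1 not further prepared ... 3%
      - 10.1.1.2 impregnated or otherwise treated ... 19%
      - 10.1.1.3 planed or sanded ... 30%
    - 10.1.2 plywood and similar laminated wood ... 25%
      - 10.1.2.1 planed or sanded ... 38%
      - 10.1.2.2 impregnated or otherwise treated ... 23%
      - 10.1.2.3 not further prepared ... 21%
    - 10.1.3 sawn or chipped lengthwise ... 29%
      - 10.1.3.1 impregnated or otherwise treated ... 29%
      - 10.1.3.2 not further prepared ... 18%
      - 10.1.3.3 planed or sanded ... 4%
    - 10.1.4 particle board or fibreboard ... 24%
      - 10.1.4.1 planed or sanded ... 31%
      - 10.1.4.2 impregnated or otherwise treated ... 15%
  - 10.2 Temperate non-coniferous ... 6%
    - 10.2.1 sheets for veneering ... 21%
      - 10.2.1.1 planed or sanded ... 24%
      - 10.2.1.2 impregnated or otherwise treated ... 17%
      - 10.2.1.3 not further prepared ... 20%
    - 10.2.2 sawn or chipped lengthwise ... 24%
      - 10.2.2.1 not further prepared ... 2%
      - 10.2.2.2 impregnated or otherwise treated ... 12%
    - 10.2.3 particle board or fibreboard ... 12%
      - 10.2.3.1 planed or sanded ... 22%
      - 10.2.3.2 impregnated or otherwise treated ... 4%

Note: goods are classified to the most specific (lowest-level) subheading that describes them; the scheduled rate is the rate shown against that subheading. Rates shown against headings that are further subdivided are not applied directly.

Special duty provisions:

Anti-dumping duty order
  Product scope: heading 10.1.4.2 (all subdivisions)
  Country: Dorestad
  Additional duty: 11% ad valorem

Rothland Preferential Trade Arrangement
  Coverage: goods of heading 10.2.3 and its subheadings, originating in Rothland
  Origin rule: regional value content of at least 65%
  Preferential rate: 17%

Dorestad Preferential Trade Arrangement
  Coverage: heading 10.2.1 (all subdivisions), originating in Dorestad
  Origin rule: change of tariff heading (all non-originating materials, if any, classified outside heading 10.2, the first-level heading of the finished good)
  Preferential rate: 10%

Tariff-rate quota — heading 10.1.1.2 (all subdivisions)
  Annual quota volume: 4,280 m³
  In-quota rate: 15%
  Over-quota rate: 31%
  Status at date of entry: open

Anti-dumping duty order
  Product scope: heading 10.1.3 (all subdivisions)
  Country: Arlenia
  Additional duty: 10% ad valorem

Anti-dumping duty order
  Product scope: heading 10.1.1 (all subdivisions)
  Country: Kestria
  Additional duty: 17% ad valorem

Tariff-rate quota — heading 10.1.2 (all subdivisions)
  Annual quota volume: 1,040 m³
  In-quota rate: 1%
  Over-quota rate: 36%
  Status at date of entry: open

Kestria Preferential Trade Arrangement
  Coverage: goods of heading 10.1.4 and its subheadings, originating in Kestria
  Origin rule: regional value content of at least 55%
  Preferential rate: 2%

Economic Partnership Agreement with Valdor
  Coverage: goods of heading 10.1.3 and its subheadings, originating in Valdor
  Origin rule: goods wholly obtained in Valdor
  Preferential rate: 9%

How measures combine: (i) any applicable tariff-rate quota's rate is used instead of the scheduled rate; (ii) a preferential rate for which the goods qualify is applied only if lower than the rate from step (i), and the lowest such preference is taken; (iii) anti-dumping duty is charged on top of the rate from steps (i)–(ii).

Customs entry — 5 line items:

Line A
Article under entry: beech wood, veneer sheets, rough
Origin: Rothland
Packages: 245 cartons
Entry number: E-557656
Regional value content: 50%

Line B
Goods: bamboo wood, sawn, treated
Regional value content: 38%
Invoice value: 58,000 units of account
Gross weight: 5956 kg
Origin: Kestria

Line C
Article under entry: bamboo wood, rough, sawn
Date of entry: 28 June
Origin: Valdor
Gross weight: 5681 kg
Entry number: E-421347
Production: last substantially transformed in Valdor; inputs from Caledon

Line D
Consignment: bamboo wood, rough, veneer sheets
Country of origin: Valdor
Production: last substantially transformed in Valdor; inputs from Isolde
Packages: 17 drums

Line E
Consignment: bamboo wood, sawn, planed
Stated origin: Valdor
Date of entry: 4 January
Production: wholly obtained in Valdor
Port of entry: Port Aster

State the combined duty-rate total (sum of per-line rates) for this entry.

74%

Line A: beech → 10.2; veneer sheets → 10.2.1; rough → 10.2.1.3. Scheduled 20%. Rothland agreement on 10.2.3: 10.2.1.3 not covered. → 20%.
Line B: bamboo → 10.1; sawn → 10.1.3; treated → 10.1.3.1. Scheduled 29%. Kestria agreement on 10.1.4: 10.1.3.1 not covered. → 29%.
Line C: bamboo → 10.1; sawn → 10.1.3; rough → 10.1.3.2. Scheduled 18%. Valdor agreement on 10.1.3: not wholly obtained. → 18%.
Line D: bamboo → 10.1; veneer sheets → 10.1.1; rough → 10.1.1.1. Scheduled 3%. Valdor agreement on 10.1.3: 10.1.1.1 not covered. → 3%.
Line E: bamboo → 10.1; sawn → 10.1.3; planed → 10.1.3.3. Scheduled 4%. Valdor agreement on 10.1.3: wholly obtained → 9% available; preference 9% not lower than 4% → no reduction. → 4%.
Sum: 20% + 29% + 18% + 3% + 4% = 74%.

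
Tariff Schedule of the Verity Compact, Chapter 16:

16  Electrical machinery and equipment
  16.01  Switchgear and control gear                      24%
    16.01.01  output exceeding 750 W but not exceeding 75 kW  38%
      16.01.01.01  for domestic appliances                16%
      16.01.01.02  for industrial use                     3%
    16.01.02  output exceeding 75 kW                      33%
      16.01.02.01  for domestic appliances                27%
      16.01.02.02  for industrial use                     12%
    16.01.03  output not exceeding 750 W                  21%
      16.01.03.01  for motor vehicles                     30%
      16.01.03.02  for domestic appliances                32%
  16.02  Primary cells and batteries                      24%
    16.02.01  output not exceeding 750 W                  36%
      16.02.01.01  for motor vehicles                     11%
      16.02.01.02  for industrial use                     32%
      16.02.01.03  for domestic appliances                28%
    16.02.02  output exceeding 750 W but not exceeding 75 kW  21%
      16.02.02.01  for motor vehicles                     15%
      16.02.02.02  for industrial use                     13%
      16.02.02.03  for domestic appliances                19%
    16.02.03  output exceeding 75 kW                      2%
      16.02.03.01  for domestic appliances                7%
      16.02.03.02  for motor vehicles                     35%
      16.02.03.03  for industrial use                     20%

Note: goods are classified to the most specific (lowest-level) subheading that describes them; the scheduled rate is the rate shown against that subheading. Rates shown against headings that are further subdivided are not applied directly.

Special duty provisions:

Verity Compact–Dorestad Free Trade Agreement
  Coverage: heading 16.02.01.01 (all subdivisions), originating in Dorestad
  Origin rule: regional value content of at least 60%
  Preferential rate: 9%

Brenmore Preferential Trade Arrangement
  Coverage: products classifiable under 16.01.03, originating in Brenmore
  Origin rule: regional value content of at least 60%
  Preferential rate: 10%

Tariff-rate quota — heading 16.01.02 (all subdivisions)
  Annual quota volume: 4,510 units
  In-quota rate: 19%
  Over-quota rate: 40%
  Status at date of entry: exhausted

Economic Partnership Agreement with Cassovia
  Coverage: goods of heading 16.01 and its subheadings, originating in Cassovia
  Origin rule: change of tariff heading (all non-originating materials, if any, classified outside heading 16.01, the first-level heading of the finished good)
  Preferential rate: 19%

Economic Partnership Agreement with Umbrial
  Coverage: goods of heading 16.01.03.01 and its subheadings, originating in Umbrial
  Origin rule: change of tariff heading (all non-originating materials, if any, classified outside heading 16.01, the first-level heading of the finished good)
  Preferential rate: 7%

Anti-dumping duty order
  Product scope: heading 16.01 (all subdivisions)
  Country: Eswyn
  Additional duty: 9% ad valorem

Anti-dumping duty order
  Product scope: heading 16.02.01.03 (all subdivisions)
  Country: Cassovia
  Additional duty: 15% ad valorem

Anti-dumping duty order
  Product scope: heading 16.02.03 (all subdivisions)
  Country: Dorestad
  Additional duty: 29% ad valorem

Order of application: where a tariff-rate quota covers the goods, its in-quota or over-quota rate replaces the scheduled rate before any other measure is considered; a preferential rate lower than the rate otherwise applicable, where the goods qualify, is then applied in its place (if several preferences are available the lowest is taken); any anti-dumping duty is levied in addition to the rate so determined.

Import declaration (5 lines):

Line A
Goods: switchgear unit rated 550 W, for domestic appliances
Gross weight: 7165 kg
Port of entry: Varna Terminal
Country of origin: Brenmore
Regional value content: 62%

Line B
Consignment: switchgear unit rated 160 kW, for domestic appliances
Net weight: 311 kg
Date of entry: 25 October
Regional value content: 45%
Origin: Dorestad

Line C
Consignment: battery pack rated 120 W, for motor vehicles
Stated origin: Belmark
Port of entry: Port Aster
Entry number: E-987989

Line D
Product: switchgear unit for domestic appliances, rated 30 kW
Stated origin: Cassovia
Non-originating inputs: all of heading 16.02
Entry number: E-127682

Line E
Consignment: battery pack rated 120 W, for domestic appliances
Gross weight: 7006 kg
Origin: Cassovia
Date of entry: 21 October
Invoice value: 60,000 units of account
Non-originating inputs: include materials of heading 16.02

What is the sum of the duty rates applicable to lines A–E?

120%

Line A: switchgear unit → 16.01; rated 550 W → 16.01.03; for domestic appliances → 16.01.03.02. Scheduled 32%. Brenmore agreement on 16.01.03: RVC ≥ 60% → 10% available; preferential 10%. → 10%.
Line B: switchgear unit → 16.01; rated 160 kW → 16.01.02; for domestic appliances → 16.01.02.01. Scheduled 27%. quota on 16.01.02 exhausted → over-quota 40%; Dorestad agreement on 16.02.01.01: 16.01.02.01 not covered. → 40%.
Line C: battery pack → 16.02; rated 120 W → 16.02.01; for motor vehicles → 16.02.01.01. Scheduled 11%. No special measure applies. → 11%.
Line D: switchgear unit → 16.01; rated 30 kW → 16.01.01; for domestic appliances → 16.01.01.01. Scheduled 16%. Cassovia agreement on 16.01: CTH met → 19% available; preference 19% not lower than 16% → no reduction. → 16%.
Line E: battery pack → 16.02; rated 120 W → 16.02.01; for domestic appliances → 16.02.01.03. Scheduled 28%. Cassovia agreement on 16.01: 16.02.01.03 not covered; anti-dumping (Cassovia, 16.02.01.03): +15%; total 28% + 15% = 43%. → 43%.
Sum: 10% + 40% + 11% + 16% + 43% = 120%.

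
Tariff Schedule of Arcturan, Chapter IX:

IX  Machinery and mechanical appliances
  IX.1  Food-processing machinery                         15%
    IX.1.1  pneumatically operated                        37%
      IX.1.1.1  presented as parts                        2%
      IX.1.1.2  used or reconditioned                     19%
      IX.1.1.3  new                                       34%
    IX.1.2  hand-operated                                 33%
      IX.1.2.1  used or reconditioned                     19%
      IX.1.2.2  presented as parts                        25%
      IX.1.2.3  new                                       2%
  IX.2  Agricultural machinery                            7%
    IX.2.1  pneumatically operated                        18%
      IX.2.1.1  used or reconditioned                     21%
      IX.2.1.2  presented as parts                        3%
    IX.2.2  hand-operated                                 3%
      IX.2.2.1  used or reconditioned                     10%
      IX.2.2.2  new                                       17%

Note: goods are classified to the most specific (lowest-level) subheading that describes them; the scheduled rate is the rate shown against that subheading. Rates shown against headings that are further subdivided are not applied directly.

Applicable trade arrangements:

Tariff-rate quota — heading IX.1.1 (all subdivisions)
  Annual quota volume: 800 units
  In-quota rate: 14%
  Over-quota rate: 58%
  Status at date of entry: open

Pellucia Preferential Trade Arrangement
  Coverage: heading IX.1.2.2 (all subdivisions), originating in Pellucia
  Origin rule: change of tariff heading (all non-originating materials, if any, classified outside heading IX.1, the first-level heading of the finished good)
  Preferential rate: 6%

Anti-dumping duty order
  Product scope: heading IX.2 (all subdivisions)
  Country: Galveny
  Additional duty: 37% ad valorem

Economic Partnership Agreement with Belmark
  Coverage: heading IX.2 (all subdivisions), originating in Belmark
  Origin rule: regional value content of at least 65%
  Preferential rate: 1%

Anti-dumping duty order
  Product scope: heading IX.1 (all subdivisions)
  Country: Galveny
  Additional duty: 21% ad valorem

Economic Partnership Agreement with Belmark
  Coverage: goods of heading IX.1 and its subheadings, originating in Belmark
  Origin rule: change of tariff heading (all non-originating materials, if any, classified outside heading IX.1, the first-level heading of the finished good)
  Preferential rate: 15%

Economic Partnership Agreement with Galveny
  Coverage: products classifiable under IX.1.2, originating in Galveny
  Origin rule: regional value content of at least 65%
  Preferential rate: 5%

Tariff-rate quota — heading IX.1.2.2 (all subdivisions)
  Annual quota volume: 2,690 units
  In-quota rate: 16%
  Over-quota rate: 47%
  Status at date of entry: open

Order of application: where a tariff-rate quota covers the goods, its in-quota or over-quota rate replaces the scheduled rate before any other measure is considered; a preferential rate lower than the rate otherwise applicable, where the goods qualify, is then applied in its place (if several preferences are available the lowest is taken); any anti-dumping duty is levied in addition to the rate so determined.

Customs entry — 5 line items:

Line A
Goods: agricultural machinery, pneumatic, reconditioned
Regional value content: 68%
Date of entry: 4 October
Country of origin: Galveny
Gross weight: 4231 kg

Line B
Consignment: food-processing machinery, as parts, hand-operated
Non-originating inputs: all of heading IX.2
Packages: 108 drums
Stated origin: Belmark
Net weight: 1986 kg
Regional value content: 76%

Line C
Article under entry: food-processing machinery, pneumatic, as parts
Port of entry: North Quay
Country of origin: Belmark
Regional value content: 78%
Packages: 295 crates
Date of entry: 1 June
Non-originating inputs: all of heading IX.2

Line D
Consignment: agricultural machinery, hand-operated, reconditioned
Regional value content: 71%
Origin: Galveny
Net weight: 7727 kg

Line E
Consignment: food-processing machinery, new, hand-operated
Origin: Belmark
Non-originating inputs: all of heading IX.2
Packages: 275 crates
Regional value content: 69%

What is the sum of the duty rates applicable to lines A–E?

136%

Line A: agricultural → IX.2; pneumatic → IX.2.1; reconditioned → IX.2.1.1. Scheduled 21%. Galveny agreement on IX.1.2: IX.2.1.1 not covered; anti-dumping (Galveny, IX.2): +37%; total 21% + 37% = 58%. → 58%.
Line B: food-processing → IX.1; hand-operated → IX.1.2; as parts → IX.1.2.2. Scheduled 25%. quota on IX.1.2.2 open → in-quota 16%; Belmark agreement on IX.2: IX.1.2.2 not covered; Belmark agreement on IX.1: CTH met → 15% available; preferential 15%. → 15%.
Line C: food-processing → IX.1; pneumatic → IX.1.1; as parts → IX.1.1.1. Scheduled 2%. quota on IX.1.1 open → in-quota 14%; Belmark agreement on IX.2: IX.1.1.1 not covered; Belmark agreement on IX.1: CTH met → 15% available; preference 15% not lower than 14% → no reduction. → 14%.
Line D: agricultural → IX.2; hand-operated → IX.2.2; reconditioned → IX.2.2.1. Scheduled 10%. Galveny agreement on IX.1.2: IX.2.2.1 not covered; anti-dumping (Galveny, IX.2): +37%; total 10% + 37% = 47%. → 47%.
Line E: food-processing → IX.1; hand-operated → IX.1.2; new → IX.1.2.3. Scheduled 2%. Belmark agreement on IX.2: IX.1.2.3 not covered; Belmark agreement on IX.1: CTH met → 15% available; preference 15% not lower than 2% → no reduction. → 2%.
Sum: 58% + 15% + 14% + 47% + 2% = 136%.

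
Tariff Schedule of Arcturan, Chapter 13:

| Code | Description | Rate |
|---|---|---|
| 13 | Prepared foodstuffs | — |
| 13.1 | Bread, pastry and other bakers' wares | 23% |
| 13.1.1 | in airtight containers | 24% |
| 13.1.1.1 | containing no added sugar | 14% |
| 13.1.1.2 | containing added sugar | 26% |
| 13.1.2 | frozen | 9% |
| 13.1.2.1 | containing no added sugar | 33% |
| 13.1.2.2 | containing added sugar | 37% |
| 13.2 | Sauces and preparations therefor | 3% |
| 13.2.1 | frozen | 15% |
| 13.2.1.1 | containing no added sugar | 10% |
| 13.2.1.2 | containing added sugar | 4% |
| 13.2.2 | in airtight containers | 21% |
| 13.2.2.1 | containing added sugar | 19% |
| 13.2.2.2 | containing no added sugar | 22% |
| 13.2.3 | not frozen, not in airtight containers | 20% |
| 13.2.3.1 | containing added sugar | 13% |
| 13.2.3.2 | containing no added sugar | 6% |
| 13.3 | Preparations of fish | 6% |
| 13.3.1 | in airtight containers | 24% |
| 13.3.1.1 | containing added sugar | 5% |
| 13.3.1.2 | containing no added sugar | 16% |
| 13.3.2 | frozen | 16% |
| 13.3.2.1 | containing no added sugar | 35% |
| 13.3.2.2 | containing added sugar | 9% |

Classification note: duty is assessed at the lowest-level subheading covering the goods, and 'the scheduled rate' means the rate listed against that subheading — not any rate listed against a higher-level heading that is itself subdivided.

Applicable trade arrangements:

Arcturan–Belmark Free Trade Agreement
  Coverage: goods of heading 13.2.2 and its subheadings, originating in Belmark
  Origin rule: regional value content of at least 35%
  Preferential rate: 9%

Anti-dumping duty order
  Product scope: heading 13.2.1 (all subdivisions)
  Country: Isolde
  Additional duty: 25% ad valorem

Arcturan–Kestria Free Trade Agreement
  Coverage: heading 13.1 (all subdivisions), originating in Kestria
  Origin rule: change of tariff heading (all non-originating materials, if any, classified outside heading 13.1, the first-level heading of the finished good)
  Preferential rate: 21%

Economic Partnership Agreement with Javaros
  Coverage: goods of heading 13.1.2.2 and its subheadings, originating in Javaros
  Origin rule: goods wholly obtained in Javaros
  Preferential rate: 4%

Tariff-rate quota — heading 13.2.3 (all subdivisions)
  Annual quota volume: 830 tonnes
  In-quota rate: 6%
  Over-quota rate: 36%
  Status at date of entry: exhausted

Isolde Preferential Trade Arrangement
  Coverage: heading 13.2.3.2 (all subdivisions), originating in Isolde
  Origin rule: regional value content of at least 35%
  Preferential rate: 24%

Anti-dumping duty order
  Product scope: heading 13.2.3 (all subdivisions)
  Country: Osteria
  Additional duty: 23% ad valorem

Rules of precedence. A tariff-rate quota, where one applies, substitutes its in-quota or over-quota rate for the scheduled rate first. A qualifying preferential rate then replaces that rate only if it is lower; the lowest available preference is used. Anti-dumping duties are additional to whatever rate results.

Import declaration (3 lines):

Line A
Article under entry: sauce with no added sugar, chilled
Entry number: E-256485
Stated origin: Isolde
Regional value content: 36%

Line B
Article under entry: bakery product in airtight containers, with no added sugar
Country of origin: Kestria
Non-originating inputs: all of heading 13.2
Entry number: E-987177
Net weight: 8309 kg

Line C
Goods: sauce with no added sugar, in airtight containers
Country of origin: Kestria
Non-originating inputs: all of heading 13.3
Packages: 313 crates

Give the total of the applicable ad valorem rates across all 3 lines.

60%

Line A: sauce → 13.2; chilled → 13.2.3; with no added sugar → 13.2.3.2. Scheduled 6%. quota on 13.2.3 exhausted → over-quota 36%; Isolde agreement on 13.2.3.2: RVC ≥ 35% → 24% available; preferential 24%. → 24%.
Line B: bakery product → 13.1; in airtight containers → 13.1.1; with no added sugar → 13.1.1.1. Scheduled 14%. Kestria agreement on 13.1: CTH met → 21% available; preference 21% not lower than 14% → no reduction. → 14%.
Line C: sauce → 13.2; in airtight containers → 13.2.2; with no added sugar → 13.2.2.2. Scheduled 22%. Kestria agreement on 13.1: 13.2.2.2 not covered. → 22%.
Sum: 24% + 14% + 22% = 60%.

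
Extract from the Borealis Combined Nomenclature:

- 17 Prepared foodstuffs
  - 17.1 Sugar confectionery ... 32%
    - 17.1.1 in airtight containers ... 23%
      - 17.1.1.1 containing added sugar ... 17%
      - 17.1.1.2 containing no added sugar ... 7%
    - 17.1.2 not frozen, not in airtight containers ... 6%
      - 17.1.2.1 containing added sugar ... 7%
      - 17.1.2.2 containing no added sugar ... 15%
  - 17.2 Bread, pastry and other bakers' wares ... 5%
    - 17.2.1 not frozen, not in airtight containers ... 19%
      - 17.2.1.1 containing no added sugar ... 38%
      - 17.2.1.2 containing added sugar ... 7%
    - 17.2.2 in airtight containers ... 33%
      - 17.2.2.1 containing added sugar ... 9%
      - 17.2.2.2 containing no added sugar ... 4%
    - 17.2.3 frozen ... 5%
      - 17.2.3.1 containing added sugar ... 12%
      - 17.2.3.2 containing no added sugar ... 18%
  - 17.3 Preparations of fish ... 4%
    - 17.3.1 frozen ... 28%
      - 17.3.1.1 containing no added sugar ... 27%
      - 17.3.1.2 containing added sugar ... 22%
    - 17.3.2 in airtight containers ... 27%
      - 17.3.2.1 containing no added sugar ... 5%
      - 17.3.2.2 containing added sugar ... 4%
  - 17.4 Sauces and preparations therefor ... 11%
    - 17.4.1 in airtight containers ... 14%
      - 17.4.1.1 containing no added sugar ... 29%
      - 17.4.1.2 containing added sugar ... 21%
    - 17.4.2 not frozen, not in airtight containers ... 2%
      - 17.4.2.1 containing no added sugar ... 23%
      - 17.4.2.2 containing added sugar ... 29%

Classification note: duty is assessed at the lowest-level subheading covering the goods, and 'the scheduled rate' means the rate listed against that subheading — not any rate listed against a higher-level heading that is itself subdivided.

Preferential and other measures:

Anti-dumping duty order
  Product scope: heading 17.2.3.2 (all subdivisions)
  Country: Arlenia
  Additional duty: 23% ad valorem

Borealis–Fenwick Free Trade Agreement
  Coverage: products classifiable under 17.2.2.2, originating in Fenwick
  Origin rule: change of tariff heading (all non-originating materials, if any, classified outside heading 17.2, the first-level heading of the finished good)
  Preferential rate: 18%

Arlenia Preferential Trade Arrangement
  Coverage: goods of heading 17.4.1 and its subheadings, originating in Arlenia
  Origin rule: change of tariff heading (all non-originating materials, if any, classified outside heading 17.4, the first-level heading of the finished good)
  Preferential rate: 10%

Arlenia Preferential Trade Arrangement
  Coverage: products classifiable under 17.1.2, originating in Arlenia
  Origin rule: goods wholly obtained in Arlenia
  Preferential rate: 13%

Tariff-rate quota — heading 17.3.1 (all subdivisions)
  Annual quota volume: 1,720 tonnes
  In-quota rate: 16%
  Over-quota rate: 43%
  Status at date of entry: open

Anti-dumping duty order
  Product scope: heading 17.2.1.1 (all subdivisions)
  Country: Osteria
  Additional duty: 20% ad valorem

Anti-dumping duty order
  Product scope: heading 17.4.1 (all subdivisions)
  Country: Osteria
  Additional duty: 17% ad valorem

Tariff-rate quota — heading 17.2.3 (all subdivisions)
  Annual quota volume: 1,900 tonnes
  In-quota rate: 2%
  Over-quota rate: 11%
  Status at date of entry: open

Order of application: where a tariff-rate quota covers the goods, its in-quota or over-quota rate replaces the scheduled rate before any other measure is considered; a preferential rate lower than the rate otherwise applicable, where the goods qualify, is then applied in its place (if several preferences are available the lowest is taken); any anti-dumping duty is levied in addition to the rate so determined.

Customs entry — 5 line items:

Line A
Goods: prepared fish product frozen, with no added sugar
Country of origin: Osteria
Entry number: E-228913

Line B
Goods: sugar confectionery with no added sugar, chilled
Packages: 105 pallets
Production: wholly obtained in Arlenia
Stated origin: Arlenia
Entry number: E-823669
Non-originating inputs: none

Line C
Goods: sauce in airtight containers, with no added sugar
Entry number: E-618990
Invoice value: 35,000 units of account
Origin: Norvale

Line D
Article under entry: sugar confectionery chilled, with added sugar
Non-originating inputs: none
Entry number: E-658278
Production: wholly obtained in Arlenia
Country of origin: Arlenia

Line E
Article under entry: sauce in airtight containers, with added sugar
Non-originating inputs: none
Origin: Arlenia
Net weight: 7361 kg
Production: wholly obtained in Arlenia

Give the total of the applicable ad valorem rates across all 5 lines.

Line A: prepared fish product → 17.3; frozen → 17.3.1; with no added sugar → 17.3.1.1. Scheduled 27%. quota on 17.3.1 open → in-quota 16%. → 16%.
Line B: sugar confectionery → 17.1; chilled → 17.1.2; with no added sugar → 17.1.2.2. Scheduled 15%. Arlenia agreement on 17.4.1: 17.1.2.2 not covered; Arlenia agreement on 17.1.2: wholly obtained → 13% available; preferential 13%. → 13%.
Line C: sauce → 17.4; in airtight containers → 17.4.1; with no added sugar → 17.4.1.1. Scheduled 29%. No special measure applies. → 29%.
Line D: sugar confectionery → 17.1; chilled → 17.1.2; with added sugar → 17.1.2.1. Scheduled 7%. Arlenia agreement on 17.4.1: 17.1.2.1 not covered; Arlenia agreement on 17.1.2: wholly obtained → 13% available; preference 13% not lower than 7% → no reduction. → 7%.
Line E: sauce → 17.4; in airtight containers → 17.4.1; with added sugar → 17.4.1.2. Scheduled 21%. Arlenia agreement on 17.4.1: CTH met → 10% available; Arlenia agreement on 17.1.2: 17.4.1.2 not covered; preferential 10%. → 10%.
Sum: 16% + 13% + 29% + 7% + 10% = 75%.

75%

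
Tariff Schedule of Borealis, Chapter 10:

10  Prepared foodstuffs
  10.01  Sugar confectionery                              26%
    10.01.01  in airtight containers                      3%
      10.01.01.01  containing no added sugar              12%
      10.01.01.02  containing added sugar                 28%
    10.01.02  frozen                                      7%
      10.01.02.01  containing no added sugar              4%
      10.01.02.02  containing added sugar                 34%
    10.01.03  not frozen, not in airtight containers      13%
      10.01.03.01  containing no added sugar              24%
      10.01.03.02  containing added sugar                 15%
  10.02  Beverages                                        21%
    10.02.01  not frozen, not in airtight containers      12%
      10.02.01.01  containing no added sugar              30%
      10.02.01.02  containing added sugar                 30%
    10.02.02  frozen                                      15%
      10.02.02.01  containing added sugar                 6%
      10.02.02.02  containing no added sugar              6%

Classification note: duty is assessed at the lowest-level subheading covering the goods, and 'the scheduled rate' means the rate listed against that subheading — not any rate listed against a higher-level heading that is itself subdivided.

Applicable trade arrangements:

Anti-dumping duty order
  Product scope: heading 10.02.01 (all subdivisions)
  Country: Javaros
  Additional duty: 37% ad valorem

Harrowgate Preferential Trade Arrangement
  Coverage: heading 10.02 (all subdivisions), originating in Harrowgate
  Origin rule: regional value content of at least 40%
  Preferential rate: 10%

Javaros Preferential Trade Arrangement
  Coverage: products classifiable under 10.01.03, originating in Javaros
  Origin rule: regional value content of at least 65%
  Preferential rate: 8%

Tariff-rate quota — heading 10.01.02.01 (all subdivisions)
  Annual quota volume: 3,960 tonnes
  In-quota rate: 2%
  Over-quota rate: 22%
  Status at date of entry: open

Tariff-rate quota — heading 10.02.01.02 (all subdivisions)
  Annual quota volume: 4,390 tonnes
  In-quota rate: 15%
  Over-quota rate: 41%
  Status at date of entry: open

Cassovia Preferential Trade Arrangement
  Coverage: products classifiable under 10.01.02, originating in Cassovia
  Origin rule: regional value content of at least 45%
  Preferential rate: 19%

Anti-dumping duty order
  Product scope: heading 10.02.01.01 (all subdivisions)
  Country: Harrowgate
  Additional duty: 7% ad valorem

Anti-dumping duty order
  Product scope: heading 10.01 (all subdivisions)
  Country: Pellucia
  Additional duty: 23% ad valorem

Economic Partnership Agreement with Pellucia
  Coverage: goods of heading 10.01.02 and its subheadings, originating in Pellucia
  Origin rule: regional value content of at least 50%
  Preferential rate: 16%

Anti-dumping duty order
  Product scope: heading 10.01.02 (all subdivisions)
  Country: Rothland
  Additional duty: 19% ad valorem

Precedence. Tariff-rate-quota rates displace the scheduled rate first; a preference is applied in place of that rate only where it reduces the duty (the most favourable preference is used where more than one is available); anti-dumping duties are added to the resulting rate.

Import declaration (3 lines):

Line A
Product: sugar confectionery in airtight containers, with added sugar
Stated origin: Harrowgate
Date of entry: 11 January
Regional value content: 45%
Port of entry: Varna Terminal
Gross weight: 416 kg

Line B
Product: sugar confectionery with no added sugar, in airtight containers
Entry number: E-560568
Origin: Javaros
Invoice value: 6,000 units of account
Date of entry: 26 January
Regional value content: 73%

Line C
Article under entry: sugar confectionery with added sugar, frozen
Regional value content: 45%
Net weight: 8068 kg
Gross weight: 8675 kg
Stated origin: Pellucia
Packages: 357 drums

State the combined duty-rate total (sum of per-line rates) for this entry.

97%

Line A: sugar confectionery → 10.01; in airtight containers → 10.01.01; with added sugar → 10.01.01.02. Scheduled 28%. Harrowgate agreement on 10.02: 10.01.01.02 not covered. → 28%.
Line B: sugar confectionery → 10.01; in airtight containers → 10.01.01; with no added sugar → 10.01.01.01. Scheduled 12%. Javaros agreement on 10.01.03: 10.01.01.01 not covered. → 12%.
Line C: sugar confectionery → 10.01; frozen → 10.01.02; with added sugar → 10.01.02.02. Scheduled 34%. Pellucia agreement on 10.01.02: RVC < 50%; anti-dumping (Pellucia, 10.01): +23%; total 34% + 23% = 57%. → 57%.
Sum: 28% + 12% + 57% = 97%.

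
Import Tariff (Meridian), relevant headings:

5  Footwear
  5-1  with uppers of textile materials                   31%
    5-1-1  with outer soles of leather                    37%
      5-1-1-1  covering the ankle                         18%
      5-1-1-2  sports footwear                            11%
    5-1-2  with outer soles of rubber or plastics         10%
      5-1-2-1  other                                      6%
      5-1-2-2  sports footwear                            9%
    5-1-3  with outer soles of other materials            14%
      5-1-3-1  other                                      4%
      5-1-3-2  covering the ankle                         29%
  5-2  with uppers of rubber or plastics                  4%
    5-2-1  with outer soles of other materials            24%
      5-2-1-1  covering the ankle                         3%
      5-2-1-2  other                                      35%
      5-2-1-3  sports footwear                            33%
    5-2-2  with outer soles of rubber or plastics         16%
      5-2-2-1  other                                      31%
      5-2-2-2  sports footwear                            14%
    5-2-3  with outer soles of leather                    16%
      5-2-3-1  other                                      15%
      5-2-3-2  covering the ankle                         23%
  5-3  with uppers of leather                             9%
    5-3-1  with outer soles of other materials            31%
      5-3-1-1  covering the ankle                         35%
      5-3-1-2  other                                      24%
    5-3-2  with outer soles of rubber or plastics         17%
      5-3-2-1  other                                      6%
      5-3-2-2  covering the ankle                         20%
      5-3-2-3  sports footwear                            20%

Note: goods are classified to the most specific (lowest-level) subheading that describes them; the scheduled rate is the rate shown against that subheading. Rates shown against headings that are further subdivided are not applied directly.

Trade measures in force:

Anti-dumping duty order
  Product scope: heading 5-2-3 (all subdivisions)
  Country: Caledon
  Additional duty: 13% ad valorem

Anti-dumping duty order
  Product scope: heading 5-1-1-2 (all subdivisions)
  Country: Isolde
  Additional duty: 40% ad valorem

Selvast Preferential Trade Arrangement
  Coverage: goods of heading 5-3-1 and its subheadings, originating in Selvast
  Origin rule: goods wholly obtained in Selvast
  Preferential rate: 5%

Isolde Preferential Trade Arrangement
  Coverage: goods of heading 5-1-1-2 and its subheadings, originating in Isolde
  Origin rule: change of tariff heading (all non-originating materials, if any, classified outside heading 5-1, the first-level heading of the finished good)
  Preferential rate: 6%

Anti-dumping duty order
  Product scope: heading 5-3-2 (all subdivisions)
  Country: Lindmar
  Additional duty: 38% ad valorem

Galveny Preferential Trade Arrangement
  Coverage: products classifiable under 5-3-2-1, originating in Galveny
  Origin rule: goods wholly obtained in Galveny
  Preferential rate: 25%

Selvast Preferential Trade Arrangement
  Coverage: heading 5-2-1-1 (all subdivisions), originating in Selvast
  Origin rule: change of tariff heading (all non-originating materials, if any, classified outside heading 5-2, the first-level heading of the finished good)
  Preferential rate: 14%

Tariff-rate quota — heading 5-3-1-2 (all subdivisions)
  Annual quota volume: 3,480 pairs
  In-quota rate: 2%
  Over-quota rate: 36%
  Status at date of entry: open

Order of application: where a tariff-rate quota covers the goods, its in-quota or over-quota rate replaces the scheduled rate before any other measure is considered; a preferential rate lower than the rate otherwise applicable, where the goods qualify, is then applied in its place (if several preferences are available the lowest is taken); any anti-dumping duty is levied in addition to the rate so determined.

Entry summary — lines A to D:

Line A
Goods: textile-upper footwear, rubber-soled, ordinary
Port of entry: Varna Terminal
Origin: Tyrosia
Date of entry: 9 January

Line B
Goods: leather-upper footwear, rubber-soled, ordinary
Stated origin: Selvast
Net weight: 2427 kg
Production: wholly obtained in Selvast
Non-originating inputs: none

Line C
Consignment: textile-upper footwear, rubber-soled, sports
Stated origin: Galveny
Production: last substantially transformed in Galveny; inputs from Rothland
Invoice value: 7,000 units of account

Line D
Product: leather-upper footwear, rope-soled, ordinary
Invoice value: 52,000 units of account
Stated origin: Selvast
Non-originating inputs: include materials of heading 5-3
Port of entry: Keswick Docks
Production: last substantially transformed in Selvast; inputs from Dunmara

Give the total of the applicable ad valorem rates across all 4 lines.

Line A: textile-upper → 5-1; rubber-soled → 5-1-2; ordinary → 5-1-2-1. Scheduled 6%. No special measure applies. → 6%.
Line B: leather-upper → 5-3; rubber-soled → 5-3-2; ordinary → 5-3-2-1. Scheduled 6%. Selvast agreement on 5-3-1: 5-3-2-1 not covered; Selvast agreement on 5-2-1-1: 5-3-2-1 not covered. → 6%.
Line C: textile-upper → 5-1; rubber-soled → 5-1-2; sports → 5-1-2-2. Scheduled 9%. Galveny agreement on 5-3-2-1: 5-1-2-2 not covered. → 9%.
Line D: leather-upper → 5-3; rope-soled → 5-3-1; ordinary → 5-3-1-2. Scheduled 24%. quota on 5-3-1-2 open → in-quota 2%; Selvast agreement on 5-3-1: not wholly obtained; Selvast agreement on 5-2-1-1: 5-3-1-2 not covered. → 2%.
Sum: 6% + 6% + 9% + 2% = 23%.

23%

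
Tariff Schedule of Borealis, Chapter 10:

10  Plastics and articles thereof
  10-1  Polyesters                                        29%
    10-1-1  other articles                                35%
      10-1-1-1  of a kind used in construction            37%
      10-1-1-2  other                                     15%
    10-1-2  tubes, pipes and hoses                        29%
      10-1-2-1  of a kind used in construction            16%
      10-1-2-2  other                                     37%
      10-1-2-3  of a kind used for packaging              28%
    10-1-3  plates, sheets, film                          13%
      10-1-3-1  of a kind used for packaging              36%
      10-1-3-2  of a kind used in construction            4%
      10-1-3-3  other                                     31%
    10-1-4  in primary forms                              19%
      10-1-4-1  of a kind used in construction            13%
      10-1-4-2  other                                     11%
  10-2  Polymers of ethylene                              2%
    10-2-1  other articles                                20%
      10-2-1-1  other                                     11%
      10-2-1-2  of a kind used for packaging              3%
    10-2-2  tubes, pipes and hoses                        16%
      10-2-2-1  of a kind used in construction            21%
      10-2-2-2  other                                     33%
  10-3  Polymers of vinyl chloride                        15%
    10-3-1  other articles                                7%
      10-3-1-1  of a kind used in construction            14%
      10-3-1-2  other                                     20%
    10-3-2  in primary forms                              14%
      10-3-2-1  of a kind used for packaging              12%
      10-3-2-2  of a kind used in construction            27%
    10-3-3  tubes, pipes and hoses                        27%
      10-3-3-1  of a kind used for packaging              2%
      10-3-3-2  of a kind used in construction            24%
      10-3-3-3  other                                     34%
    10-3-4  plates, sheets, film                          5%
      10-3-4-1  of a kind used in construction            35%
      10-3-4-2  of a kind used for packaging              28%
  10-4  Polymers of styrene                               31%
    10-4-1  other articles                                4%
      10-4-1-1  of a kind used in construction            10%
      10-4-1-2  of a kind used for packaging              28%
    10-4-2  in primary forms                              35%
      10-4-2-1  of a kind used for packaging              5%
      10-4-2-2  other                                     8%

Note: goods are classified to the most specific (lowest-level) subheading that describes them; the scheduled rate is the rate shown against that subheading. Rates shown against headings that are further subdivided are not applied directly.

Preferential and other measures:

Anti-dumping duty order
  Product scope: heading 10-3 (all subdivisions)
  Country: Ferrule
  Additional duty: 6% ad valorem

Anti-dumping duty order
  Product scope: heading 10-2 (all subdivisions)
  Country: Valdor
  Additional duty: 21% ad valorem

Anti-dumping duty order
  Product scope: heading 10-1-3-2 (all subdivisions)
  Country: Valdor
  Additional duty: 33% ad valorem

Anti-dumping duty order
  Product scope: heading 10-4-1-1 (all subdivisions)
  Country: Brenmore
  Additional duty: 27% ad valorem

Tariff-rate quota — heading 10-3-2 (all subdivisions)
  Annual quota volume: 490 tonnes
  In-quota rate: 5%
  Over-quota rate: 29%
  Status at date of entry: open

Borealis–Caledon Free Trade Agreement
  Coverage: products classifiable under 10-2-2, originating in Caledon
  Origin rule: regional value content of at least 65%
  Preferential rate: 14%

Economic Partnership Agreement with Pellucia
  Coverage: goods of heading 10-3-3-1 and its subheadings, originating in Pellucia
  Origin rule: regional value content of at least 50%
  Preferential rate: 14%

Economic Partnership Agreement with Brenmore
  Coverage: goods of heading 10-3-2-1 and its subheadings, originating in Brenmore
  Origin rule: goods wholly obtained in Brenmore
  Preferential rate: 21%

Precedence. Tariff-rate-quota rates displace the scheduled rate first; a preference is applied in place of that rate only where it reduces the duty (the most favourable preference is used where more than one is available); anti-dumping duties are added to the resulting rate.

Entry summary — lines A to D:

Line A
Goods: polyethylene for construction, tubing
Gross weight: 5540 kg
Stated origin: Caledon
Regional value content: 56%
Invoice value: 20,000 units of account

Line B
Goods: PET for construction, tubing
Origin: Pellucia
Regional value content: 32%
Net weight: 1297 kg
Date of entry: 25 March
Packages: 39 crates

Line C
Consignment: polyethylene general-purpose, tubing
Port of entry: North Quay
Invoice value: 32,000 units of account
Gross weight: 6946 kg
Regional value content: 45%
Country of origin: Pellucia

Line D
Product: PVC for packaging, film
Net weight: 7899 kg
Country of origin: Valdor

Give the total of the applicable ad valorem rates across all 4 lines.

98%

Line A: polyethylene → 10-2; tubing → 10-2-2; for construction → 10-2-2-1. Scheduled 21%. Caledon agreement on 10-2-2: RVC < 65%. → 21%.
Line B: PET → 10-1; tubing → 10-1-2; for construction → 10-1-2-1. Scheduled 16%. Pellucia agreement on 10-3-3-1: 10-1-2-1 not covered. → 16%.
Line C: polyethylene → 10-2; tubing → 10-2-2; general-purpose → 10-2-2-2. Scheduled 33%. Pellucia agreement on 10-3-3-1: 10-2-2-2 not covered. → 33%.
Line D: PVC → 10-3; film → 10-3-4; for packaging → 10-3-4-2. Scheduled 28%. No special measure applies. → 28%.
Sum: 21% + 16% + 33% + 28% = 98%.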